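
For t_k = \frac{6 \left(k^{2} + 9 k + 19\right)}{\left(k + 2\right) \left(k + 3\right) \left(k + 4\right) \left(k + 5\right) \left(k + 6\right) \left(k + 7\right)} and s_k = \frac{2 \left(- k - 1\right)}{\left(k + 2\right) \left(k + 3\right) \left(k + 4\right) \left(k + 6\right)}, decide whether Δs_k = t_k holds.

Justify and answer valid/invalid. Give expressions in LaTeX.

s_(k+1) = 2*(-k - 2)/((k + 3)*(k + 4)*(k + 5)*(k + 7))
s_(k+1) − s_k = 2*(3*k**2 + 19*k + 11)/(k**6 + 27*k**5 + 295*k**4 + 1665*k**3 + 5104*k**2 + 8028*k + 5040)
(s_(k+1) − s_k) − t_k = 4*(-4*k - 23)/(k**6 + 27*k**5 + 295*k**4 + 1665*k**3 + 5104*k**2 + 8028*k + 5040)

Invalid: residual \frac{4 \left(- 4 k - 23\right)}{k^{6} + 27 k^{5} + 295 k^{4} + 1665 k^{3} + 5104 k^{2} + 8028 k + 5040} ≠ 0.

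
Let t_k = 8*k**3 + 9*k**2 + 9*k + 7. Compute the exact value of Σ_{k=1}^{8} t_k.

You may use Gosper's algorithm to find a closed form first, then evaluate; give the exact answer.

Ratio r(k) = (8*k**3 + 33*k**2 + 51*k + 33)/(8*k**3 + 9*k**2 + 9*k + 7).
Normal form (A,B,C) = (1, 1, k**3 + 9*k**2/8 + 9*k/8 + 7/8).
Need (1)·f(k+1) − (1)·f(k) = k**3 + 9*k**2/8 + 9*k/8 + 7/8.
deg f ≤ 4 (via 0,0,3).
Solve for f: f(k) = k*(2*k**3 - k**2 + 2*k + 4)/8 (degree 4 ≤ 4).
So s_k = (B(k−1)f/C)·t_k = (k*(2*k**3 - k**2 + 2*k + 4)/(8*k**3 + 9*k**2 + 9*k + 7))·t_k = k*(2*k**3 - k**2 + 2*k + 4).
Check: Δs_k = 8*k**3 + 9*k**2 + 9*k + 7. ✓
Σ_(k=1)^(8) t_k = s_(9) − s_(1) = 12591 − (7) = 12584.

Σ = 12584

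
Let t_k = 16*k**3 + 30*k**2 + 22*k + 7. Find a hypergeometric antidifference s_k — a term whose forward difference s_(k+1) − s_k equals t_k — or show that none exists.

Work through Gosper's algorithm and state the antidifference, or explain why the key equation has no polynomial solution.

t_(k+1)/t_k = (16*k**3 + 78*k**2 + 130*k + 75)/(16*k**3 + 30*k**2 + 22*k + 7).
Take A(k)=1, B(k)=1, C(k)=k**3 + 15*k**2/8 + 11*k/8 + 7/16.
Set up (1)·f(k+1) − (1)·f(k) − (k**3 + 15*k**2/8 + 11*k/8 + 7/16) = 0.
deg f ≤ 4 (via 0,0,3).
Solve for f: f(k) = k*(4*k**3 + 2*k**2 + 1)/16 (degree 4 ≤ 4).
Certificate R = B(k−1)f/C = k*(4*k**3 + 2*k**2 + 1)/((8*k + 7)*(2*k**2 + 2*k + 1)) gives s_k = 4*k**4 + 2*k**3 + k.
Verify: 16*k**3 + 30*k**2 + 22*k + 7 matches t_k.

s_k = 4*k**4 + 2*k**3 + k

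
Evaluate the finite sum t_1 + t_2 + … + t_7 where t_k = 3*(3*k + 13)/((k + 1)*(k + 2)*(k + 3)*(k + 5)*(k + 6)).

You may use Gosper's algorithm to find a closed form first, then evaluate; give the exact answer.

Step 1: r(k) = (k + 1)*(k + 5)*(3*k + 16)/((k + 4)*(k + 7)*(3*k + 13)).
Take A(k)=k + 1, B(k)=k + 7, C(k)=k**2 + 25*k/3 + 52/3.
Set up (k + 1)·f(k+1) − (k + 6)·f(k) − (k**2 + 25*k/3 + 52/3) = 0.
deg f ≤ 5 (via 1,1,2).
Coefficient equations give f(k) = k*(k + 3)*(k + 4)*(k**2 + 8*k + 17)/30.
So s_k = (B(k−1)f/C)·t_k = (k*(k + 3)*(k + 6)*(k**2 + 8*k + 17)/(10*(3*k + 13)))·t_k = 3*k*(k**2 + 8*k + 17)/(10*(k**3 + 8*k**2 + 17*k + 10)).
Check: Δs_k = 3*(3*k + 13)/(k**5 + 17*k**4 + 107*k**3 + 307*k**2 + 396*k + 180). ✓
Sum = s_(8) − s_(1); s_(8) = 58/195, s_(1) = 13/60 ⇒ 21/260.

Σ = 21/260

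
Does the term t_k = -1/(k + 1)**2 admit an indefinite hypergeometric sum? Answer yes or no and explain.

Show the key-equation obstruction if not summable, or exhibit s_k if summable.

r(k) = (k + 1)**2/(k + 2)**2 after simplifying.
Normal form (A,B,C) = (k**2 + 2*k + 1, k**2 + 4*k + 4, 1).
Solve (k**2 + 2*k + 1)·f(k+1) − (k**2 + 2*k + 1)·f(k) = 1.
d = 0 from the (2,2,0) case.
Write f(k) = c0. Then LHS − RHS = -1, requiring -1 = 0: contradictory. No certificate.

No. Not Gosper-summable.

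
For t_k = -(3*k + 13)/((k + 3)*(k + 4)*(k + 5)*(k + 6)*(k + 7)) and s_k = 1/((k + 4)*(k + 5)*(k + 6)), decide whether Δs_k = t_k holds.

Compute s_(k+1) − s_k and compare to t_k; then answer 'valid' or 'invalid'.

s_(k+1) = 1/((k + 5)*(k + 6)*(k + 7))
s_(k+1) − s_k = -3/((k + 4)*(k + 5)*(k + 6)*(k + 7))
(s_(k+1) − s_k) − t_k = 4/((k + 3)*(k + 4)*(k + 5)*(k + 6)*(k + 7))

Invalid: residual 4/(k**5 + 25*k**4 + 245*k**3 + 1175*k**2 + 2754*k + 2520) ≠ 0.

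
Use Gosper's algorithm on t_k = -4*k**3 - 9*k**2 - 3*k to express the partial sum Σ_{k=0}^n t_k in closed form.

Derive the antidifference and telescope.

S(n) = n*(-n**3 - 5*n**2 - 7*n - 3)

Compute t_(k+1)/t_k: get (4*k**3 + 21*k**2 + 33*k + 16)/(k*(4*k**2 + 9*k + 3)).
Factor: A=1; B=1; C=k**3 + 9*k**2/4 + 3*k/4.
f must satisfy (1)·f(k+1) − (1)·f(k) = k**3 + 9*k**2/4 + 3*k/4.
Degrees (0,0,3) ⇒ d ≤ 4.
Coefficient equations give f(k) = k**2*(k - 1)*(k + 2)/4.
So s_k = (B(k−1)f/C)·t_k = (k*(k - 1)*(k + 2)/(4*k**2 + 9*k + 3))·t_k = k**2*(-k**2 - k + 2).
Check: Δs_k = k*(-4*k**2 - 9*k - 3). ✓
Σ_(k=0)^n t_k = s_(n+1) − s_(0) = (n*(-n**3 - 5*n**2 - 7*n - 3)) − (0), i.e. n*(-n**3 - 5*n**2 - 7*n - 3).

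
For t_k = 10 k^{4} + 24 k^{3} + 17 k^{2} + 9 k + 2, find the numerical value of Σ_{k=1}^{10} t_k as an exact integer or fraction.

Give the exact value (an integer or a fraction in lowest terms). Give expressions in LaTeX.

Σ = 332990

Compute t_(k+1)/t_k: get (10*k**4 + 64*k**3 + 149*k**2 + 155*k + 62)/(10*k**4 + 24*k**3 + 17*k**2 + 9*k + 2).
Factor: A=1; B=1; C=k**4 + 12*k**3/5 + 17*k**2/10 + 9*k/10 + 1/5.
f must satisfy (1)·f(k+1) − (1)·f(k) = k**4 + 12*k**3/5 + 17*k**2/10 + 9*k/10 + 1/5.
Bound: deg f ≤ 5.
Solving with deg f ≤ 5: f(k) = k**2*(2*k**3 + k**2 - 3*k + 2)/10.
Certificate R = B(k−1)f/C = k**2*(2*k**3 + k**2 - 3*k + 2)/(10*k**4 + 24*k**3 + 17*k**2 + 9*k + 2) gives s_k = k**2*(2*k**3 + k**2 - 3*k + 2).
Check: Δs_k = 10*k**4 + 24*k**3 + 17*k**2 + 9*k + 2. ✓
Telescoping: Σ = s_(11) − s_(1) = 332992 − (2) = 332990.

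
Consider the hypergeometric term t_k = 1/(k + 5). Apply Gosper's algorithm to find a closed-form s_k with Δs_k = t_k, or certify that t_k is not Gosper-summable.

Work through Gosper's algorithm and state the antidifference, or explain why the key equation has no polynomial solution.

Step 1: r(k) = (k + 5)/(k + 6).
So A=k + 5 and B=k + 6, with C=1.
Key eq: (k + 5)·f(k+1) = (k + 5)·f(k) + (1).
From deg A=1, deg B=1, deg C=0: d=0.
Put f(k) = c0: A·f(k+1) − B(k−1)·f(k) − C = -1; need -1 = 0 — inconsistent ⇒ no f, not summable.

none — t_k is not Gosper-summable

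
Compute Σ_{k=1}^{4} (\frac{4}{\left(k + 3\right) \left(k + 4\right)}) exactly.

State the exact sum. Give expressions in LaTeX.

Σ = 1/2

Step 1: r(k) = (k + 3)/(k + 5).
Factor: A=k + 3; B=k + 5; C=1.
Need (k + 3)·f(k+1) − (k + 4)·f(k) = 1.
d = 1 from the (1,1,0) case.
Coefficient equations give f(k) = k/3.
Get s_k = R·t_k = 4*k/(3*(k + 3)) with R(k) = B(k−1)f(k)/C(k) = k*(k + 4)/3.
Verify: 4/(k**2 + 7*k + 12) matches t_k.
Σ_(k=1)^(4) t_k = s_(5) − s_(1) = 5/6 − (1/3) = 1/2.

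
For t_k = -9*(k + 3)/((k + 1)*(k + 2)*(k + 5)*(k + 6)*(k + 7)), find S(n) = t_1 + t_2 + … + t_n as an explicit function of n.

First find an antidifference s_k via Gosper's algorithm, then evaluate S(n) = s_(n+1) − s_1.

S(n) = n*(-n**2 - 15*n - 68)/(28*(n**3 + 15*n**2 + 68*n + 84))

r(k) = (k + 1)*(k + 4)*(k + 5)/((k + 3)**2*(k + 8)) after simplifying.
Take A(k)=k + 1, B(k)=k + 8, C(k)=k**3 + 10*k**2 + 33*k + 36.
Need (k + 1)·f(k+1) − (k + 7)·f(k) = k**3 + 10*k**2 + 33*k + 36.
Bound: deg f ≤ 6.
Solve for f: f(k) = k*(k + 2)*(k + 3)*(k + 4)*(k**2 + 12*k + 41)/90 (degree 6 ≤ 6).
Get s_k = R·t_k = k*(-k**2 - 12*k - 41)/(10*(k**3 + 12*k**2 + 41*k + 30)) with R(k) = B(k−1)f(k)/C(k) = k*(k + 2)*(k + 7)*(k**2 + 12*k + 41)/(90*(k + 3)).
Check: Δs_k = 9*(-k - 3)/(k**5 + 21*k**4 + 163*k**3 + 567*k**2 + 844*k + 420). ✓
Σ_(k=1)^n t_k = s_(n+1) − s_(1) = ((-n**3 - 15*n**2 - 68*n - 54)/(10*(n**3 + 15*n**2 + 68*n + 84))) − (-9/140), i.e. n*(-n**2 - 15*n - 68)/(28*(n**3 + 15*n**2 + 68*n + 84)).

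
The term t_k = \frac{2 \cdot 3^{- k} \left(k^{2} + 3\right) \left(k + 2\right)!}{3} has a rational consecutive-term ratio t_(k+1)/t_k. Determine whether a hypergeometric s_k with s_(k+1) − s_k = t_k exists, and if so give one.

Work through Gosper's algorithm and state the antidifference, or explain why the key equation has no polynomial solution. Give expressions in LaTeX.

Compute t_(k+1)/t_k: get (k + 3)*((k + 1)**2 + 3)/(3*(k**2 + 3)).
Normal form (A,B,C) = (k/3 + 1, 1, k**2 + 3).
f must satisfy (k/3 + 1)·f(k+1) − (1)·f(k) = k**2 + 3.
Bound: deg f ≤ 1.
Coefficient equations give f(k) = 3*(k - 1).
Certificate R = B(k−1)f/C = 3*(k - 1)/(k**2 + 3) gives s_k = 2*(k - 1)*factorial(k + 2)/3**k.
Check: Δs_k = 2*(k**2 + 3)*factorial(k + 2)/(3*3**k). ✓

s_k = 2 \cdot 3^{- k} \left(k - 1\right) \left(k + 2\right)!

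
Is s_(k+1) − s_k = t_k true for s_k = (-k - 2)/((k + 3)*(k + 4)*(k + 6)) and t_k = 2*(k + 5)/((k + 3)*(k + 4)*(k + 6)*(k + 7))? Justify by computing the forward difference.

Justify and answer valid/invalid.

s_(k+1) = (-k - 3)/((k + 4)*(k + 5)*(k + 7))
s_(k+1) − s_k = 2*(k**2 + 7*k + 8)/(k**5 + 25*k**4 + 245*k**3 + 1175*k**2 + 2754*k + 2520)
(s_(k+1) − s_k) − t_k = 2*(-3*k - 17)/(k**5 + 25*k**4 + 245*k**3 + 1175*k**2 + 2754*k + 2520)

Invalid: residual 2*(-3*k - 17)/(k**5 + 25*k**4 + 245*k**3 + 1175*k**2 + 2754*k + 2520) ≠ 0.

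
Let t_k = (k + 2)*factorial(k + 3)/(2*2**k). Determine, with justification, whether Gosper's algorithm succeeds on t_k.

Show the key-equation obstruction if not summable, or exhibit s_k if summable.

t_(k+1)/t_k = (k + 3)*(k + 4)/(2*(k + 2)).
Normal form (A,B,C) = (k/2 + 2, 1, k + 2).
Set up (k/2 + 2)·f(k+1) − (1)·f(k) − (k + 2) = 0.
deg f ≤ 0 (via 1,0,1).
A polynomial solution: f(k) = 2.
Certificate R = B(k−1)f/C = 2/(k + 2) gives s_k = factorial(k + 3)/2**k.
s_(k+1) − s_k = (k + 2)*factorial(k + 3)/(2*2**k) = t_k.

Yes. s_k = factorial(k + 3)/2**k.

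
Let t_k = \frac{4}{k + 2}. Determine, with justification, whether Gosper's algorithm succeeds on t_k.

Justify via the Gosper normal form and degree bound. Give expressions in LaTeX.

t_(k+1)/t_k = (k + 2)/(k + 3).
Factor: A=k + 2; B=k + 3; C=1.
f must satisfy (k + 2)·f(k+1) − (k + 2)·f(k) = 1.
Degrees (1,1,0) ⇒ d ≤ 0.
Put f(k) = c0: A·f(k+1) − B(k−1)·f(k) − C = -1; need -1 = 0 — inconsistent ⇒ no f, not summable.

No — key equation has no polynomial f.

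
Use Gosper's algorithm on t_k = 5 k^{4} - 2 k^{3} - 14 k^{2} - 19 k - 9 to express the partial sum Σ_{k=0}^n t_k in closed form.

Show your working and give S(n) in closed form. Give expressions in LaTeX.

S(n) = n^{5} + 2 n^{4} - 4 n^{3} - 17 n^{2} - 21 n - 9

Step 1: r(k) = (5*k**4 + 18*k**3 + 10*k**2 - 33*k - 39)/(5*k**4 - 2*k**3 - 14*k**2 - 19*k - 9).
Normal form (A,B,C) = (1, 1, k**4 - 2*k**3/5 - 14*k**2/5 - 19*k/5 - 9/5).
Need (1)·f(k+1) − (1)·f(k) = k**4 - 2*k**3/5 - 14*k**2/5 - 19*k/5 - 9/5.
deg f ≤ 5 (via 0,0,4).
Match coefficients ⇒ f(k) = k*(k**4 - 3*k**3 - 2*k**2 - 3*k - 2)/5.
Then R = B(k−1)f/C = k*(k**4 - 3*k**3 - 2*k**2 - 3*k - 2)/(5*k**4 - 2*k**3 - 14*k**2 - 19*k - 9), so s_k = R(k)·t_k = k*(k**4 - 3*k**3 - 2*k**2 - 3*k - 2).
Check: Δs_k = 5*k**4 - 2*k**3 - 14*k**2 - 19*k - 9. ✓
s_(n+1) = n**5 + 2*n**4 - 4*n**3 - 17*n**2 - 21*n - 9 and s_(0) = 0, so S(n) = n**5 + 2*n**4 - 4*n**3 - 17*n**2 - 21*n - 9.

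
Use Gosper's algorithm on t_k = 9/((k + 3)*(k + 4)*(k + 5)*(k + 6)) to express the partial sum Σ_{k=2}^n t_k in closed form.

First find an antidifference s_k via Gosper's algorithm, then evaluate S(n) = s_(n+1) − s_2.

S(n) = (n**3 + 15*n**2 + 74*n - 90)/(70*(n**3 + 15*n**2 + 74*n + 120))

r(k) = (k + 3)/(k + 7) after simplifying.
So A=k + 3 and B=k + 7, with C=1.
Solve (k + 3)·f(k+1) − (k + 6)·f(k) = 1.
Bound: deg f ≤ 3.
Solving with deg f ≤ 3: f(k) = k*(k**2 + 12*k + 47)/180.
Certificate R = B(k−1)f/C = k*(k + 6)*(k**2 + 12*k + 47)/180 gives s_k = k*(k**2 + 12*k + 47)/(20*(k + 3)*(k + 4)*(k + 5)).
s_(k+1) − s_k = 9/(k**4 + 18*k**3 + 119*k**2 + 342*k + 360) = t_k.
Evaluate: s_(n+1) = (n**3 + 15*n**2 + 74*n + 60)/(20*(n**3 + 15*n**2 + 74*n + 120)); subtract s_(2) = 1/28 ⇒ S(n) = (n**3 + 15*n**2 + 74*n - 90)/(70*(n**3 + 15*n**2 + 74*n + 120)).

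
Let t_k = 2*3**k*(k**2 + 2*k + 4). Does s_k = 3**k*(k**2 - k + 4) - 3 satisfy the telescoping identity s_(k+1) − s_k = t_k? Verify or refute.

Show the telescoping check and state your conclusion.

Valid: the claim telescopes to t_k.

s_(k+1) = 3*3**k*(-k + (k + 1)**2 + 3) - 3
s_(k+1) − s_k = 2*3**k*(k**2 + 2*k + 4)
(s_(k+1) − s_k) − t_k = 0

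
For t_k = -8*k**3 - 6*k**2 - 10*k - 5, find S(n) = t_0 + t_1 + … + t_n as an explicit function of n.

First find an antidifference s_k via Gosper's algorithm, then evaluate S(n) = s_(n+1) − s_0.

S(n) = -2*n**4 - 6*n**3 - 10*n**2 - 11*n - 5

Ratio r(k) = (8*k**3 + 30*k**2 + 46*k + 29)/(8*k**3 + 6*k**2 + 10*k + 5).
Gosper form: A/B · C(k+1)/C(k) with A=1, B=1, C=k**3 + 3*k**2/4 + 5*k/4 + 5/8.
Key eq: (1)·f(k+1) = (1)·f(k) + (k**3 + 3*k**2/4 + 5*k/4 + 5/8).
deg f ≤ 4 (via 0,0,3).
Match coefficients ⇒ f(k) = k*(2*k**3 - 2*k**2 + 4*k + 1)/8.
Certificate R = B(k−1)f/C = k*(2*k**3 - 2*k**2 + 4*k + 1)/(8*k**3 + 6*k**2 + 10*k + 5) gives s_k = k*(-2*k**3 + 2*k**2 - 4*k - 1).
Verify: -8*k**3 - 6*k**2 - 10*k - 5 matches t_k.
Σ_(k=0)^n t_k = s_(n+1) − s_(0) = (-2*n**4 - 6*n**3 - 10*n**2 - 11*n - 5) − (0), i.e. -2*n**4 - 6*n**3 - 10*n**2 - 11*n - 5.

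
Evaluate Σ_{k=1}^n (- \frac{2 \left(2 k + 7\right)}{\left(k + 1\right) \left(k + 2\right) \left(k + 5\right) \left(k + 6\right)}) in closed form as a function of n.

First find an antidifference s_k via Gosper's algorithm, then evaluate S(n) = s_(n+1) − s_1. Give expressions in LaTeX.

Compute t_(k+1)/t_k: get (k + 1)*(k + 5)*(2*k + 9)/((k + 3)*(k + 7)*(2*k + 7)).
Normal form (A,B,C) = (k + 1, k + 7, k**3 + 21*k**2/2 + 73*k/2 + 42).
Solve (k + 1)·f(k+1) − (k + 6)·f(k) = k**3 + 21*k**2/2 + 73*k/2 + 42.
From deg A=1, deg B=1, deg C=3: d=5.
Solve for f: f(k) = k*(k + 2)*(k + 3)*(k + 4)*(k + 6)/10 (degree 5 ≤ 5).
Then R = B(k−1)f/C = k*(k + 2)*(k + 6)**2/(5*(2*k + 7)), so s_k = R(k)·t_k = 2*k*(-k - 6)/(5*(k**2 + 6*k + 5)).
Δs = 2*(-2*k - 7)/(k**4 + 14*k**3 + 65*k**2 + 112*k + 60), as required.
s_(n+1) = 2*(-n**2 - 8*n - 7)/(5*(n**2 + 8*n + 12)) and s_(1) = -7/30, so S(n) = n*(-n - 8)/(6*(n**2 + 8*n + 12)).

S(n) = \frac{n \left(- n - 8\right)}{6 \left(n^{2} + 8 n + 12\right)}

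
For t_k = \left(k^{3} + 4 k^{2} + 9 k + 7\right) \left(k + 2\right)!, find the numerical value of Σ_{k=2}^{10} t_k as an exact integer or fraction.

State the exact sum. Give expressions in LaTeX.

Step 1: r(k) = (k**4 + 10*k**3 + 41*k**2 + 81*k + 63)/(k**3 + 4*k**2 + 9*k + 7).
Normal form (A,B,C) = (k + 3, 1, k**3 + 4*k**2 + 9*k + 7).
Key eq: (k + 3)·f(k+1) = (1)·f(k) + (k**3 + 4*k**2 + 9*k + 7).
From deg A=1, deg B=0, deg C=3: d=2.
Coefficient equations give f(k) = k**2 + 2.
Get s_k = R·t_k = (k**2 + 2)*factorial(k + 2) with R(k) = B(k−1)f(k)/C(k) = (k**2 + 2)/(k**3 + 4*k**2 + 9*k + 7).
Δs = (k**3 + 4*k**2 + 9*k + 7)*factorial(k + 2), as required.
Sum = s_(11) − s_(2); s_(11) = 765923558400, s_(2) = 144 ⇒ 765923558256.

Σ = 765923558256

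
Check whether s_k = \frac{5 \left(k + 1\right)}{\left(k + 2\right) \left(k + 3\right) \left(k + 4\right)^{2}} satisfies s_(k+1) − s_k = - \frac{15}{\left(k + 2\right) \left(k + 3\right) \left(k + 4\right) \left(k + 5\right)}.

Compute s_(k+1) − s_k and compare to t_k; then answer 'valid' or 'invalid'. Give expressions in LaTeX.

s_(k+1) = 5*(k + 2)/((k + 3)*(k + 4)*(k + 5)**2)
s_(k+1) − s_k = 5*(-(k + 1)*(k + 5)**2 + (k + 2)**2*(k + 4))/((k + 2)*(k + 3)*(k + 4)**2*(k + 5)**2)
(s_(k+1) − s_k) − t_k = 15*(4*k + 17)/(k**6 + 23*k**5 + 217*k**4 + 1073*k**3 + 2926*k**2 + 4160*k + 2400)

Invalid: residual \frac{15 \left(4 k + 17\right)}{k^{6} + 23 k^{5} + 217 k^{4} + 1073 k^{3} + 2926 k^{2} + 4160 k + 2400} ≠ 0.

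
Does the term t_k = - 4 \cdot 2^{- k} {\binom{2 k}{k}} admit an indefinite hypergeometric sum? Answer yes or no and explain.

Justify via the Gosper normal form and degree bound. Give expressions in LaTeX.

The ratio is (2*k + 1)/(k + 1).
Gosper form: A/B · C(k+1)/C(k) with A=2*k + 1, B=k + 1, C=1.
Solve (2*k + 1)·f(k+1) − (k)·f(k) = 1.
d = -1 from the (1,1,0) case.
Negative degree bound (-1): no f exists, t_k not Gosper-summable.

No — key equation has no polynomial f.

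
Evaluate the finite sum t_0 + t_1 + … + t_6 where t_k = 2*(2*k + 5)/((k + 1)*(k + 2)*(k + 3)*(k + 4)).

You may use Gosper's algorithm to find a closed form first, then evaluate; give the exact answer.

Σ = 77/120

r(k) = (k + 1)*(2*k + 7)/((k + 5)*(2*k + 5)) after simplifying.
Gosper form: A/B · C(k+1)/C(k) with A=k + 1, B=k + 5, C=k + 5/2.
Solve (k + 1)·f(k+1) − (k + 4)·f(k) = k + 5/2.
d = 3 from the (1,1,1) case.
A polynomial solution: f(k) = k*(k + 2)*(k + 4)/6.
Then R = B(k−1)f/C = k*(k + 2)*(k + 4)**2/(3*(2*k + 5)), so s_k = R(k)·t_k = 2*k*(k + 4)/(3*(k**2 + 4*k + 3)).
Verify: 2*(2*k + 5)/(k**4 + 10*k**3 + 35*k**2 + 50*k + 24) matches t_k.
Sum = s_(7) − s_(0); s_(7) = 77/120, s_(0) = 0 ⇒ 77/120.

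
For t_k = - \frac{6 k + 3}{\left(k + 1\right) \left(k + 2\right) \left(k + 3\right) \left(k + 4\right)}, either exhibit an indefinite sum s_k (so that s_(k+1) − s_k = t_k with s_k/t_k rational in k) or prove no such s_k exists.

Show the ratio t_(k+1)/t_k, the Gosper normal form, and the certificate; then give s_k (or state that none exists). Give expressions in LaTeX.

The ratio is (k + 1)*(2*k + 3)/((k + 5)*(2*k + 1)).
Factor: A=k + 1; B=k + 5; C=k + 1/2.
Solve (k + 1)·f(k+1) − (k + 4)·f(k) = k + 1/2.
Bound: deg f ≤ 3.
Coefficient equations give f(k) = k*(k**2 + 6*k + 2)/18.
R(k) = B(k−1)·f(k)/C(k) = k*(k + 4)*(k**2 + 6*k + 2)/(9*(2*k + 1)); s_k = R·t_k = -k*(k**2 + 6*k + 2)/(3*(k + 1)*(k + 2)*(k + 3)).
Verify: 3*(-2*k - 1)/(k**4 + 10*k**3 + 35*k**2 + 50*k + 24) matches t_k.

s_k = - \frac{k \left(k^{2} + 6 k + 2\right)}{3 \left(k + 1\right) \left(k + 2\right) \left(k + 3\right)}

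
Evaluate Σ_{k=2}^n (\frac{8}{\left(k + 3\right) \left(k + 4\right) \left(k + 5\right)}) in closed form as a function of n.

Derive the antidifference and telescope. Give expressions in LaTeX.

Step 1: r(k) = (k + 3)/(k + 6).
Gosper form: A/B · C(k+1)/C(k) with A=k + 3, B=k + 6, C=1.
Set up (k + 3)·f(k+1) − (k + 5)·f(k) − (1) = 0.
Bound: deg f ≤ 2.
Match coefficients ⇒ f(k) = k*(k + 7)/24.
Get s_k = R·t_k = k*(k + 7)/(3*(k + 3)*(k + 4)) with R(k) = B(k−1)f(k)/C(k) = k*(k + 5)*(k + 7)/24.
s_(k+1) − s_k = 8/(k**3 + 12*k**2 + 47*k + 60) = t_k.
Evaluate: s_(n+1) = (n**2 + 9*n + 8)/(3*(n**2 + 9*n + 20)); subtract s_(2) = 1/5 ⇒ S(n) = 2*(n**2 + 9*n - 10)/(15*(n**2 + 9*n + 20)).

S(n) = \frac{2 \left(n^{2} + 9 n - 10\right)}{15 \left(n^{2} + 9 n + 20\right)}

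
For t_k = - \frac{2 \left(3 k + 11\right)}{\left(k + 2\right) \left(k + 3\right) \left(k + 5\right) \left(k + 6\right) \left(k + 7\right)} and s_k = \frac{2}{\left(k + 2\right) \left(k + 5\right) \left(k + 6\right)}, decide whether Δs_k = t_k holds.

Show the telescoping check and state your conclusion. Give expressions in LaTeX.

Valid: the claim telescopes to t_k.

s_(k+1) = 2/((k + 3)*(k + 6)*(k + 7))
s_(k+1) − s_k = 2*(-3*k - 11)/(k**5 + 23*k**4 + 203*k**3 + 853*k**2 + 1692*k + 1260)
(s_(k+1) − s_k) − t_k = 0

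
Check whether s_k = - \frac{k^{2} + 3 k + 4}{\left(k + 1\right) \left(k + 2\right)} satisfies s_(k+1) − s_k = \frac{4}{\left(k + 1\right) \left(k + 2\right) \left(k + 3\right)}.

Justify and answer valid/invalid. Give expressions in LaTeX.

s_(k+1) = (-3*k - (k + 1)**2 - 7)/((k + 2)*(k + 3))
s_(k+1) − s_k = 4/(k**3 + 6*k**2 + 11*k + 6)
(s_(k+1) − s_k) − t_k = 0

valid (s_(k+1) − s_k reduces to t_k)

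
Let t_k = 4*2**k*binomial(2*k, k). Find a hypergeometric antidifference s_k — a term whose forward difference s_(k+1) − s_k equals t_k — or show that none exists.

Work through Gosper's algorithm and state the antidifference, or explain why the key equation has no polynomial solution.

Compute t_(k+1)/t_k: get 4*(2*k + 1)/(k + 1).
So A=8*k + 4 and B=k + 1, with C=1.
f must satisfy (8*k + 4)·f(k+1) − (k)·f(k) = 1.
d = -1 from the (1,1,0) case.
Bound -1 < 0, so the key equation has no polynomial solution.

not Gosper-summable; s_k does not exist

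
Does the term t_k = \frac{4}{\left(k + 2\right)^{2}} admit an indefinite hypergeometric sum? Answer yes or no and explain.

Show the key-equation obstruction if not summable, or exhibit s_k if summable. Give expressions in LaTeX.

r(k) = (k + 2)**2/(k + 3)**2 after simplifying.
A = k**2 + 4*k + 4, B = k**2 + 6*k + 9, C = 1.
Need (k**2 + 4*k + 4)·f(k+1) − (k**2 + 4*k + 4)·f(k) = 1.
Bound: deg f ≤ 0.
Put f(k) = c0: A·f(k+1) − B(k−1)·f(k) − C = -1; need -1 = 0 — inconsistent ⇒ no f, not summable.

No — t_k has no hypergeometric antidifference.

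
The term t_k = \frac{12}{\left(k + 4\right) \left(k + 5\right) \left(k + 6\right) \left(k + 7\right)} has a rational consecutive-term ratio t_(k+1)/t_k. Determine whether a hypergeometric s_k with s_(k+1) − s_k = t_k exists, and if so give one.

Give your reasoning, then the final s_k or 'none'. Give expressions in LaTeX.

r(k) = (k + 4)/(k + 8) after simplifying.
Gosper form: A/B · C(k+1)/C(k) with A=k + 4, B=k + 8, C=1.
Key eq: (k + 4)·f(k+1) = (k + 7)·f(k) + (1).
d = 3 from the (1,1,0) case.
Solving with deg f ≤ 3: f(k) = k*(k**2 + 15*k + 74)/360.
So s_k = (B(k−1)f/C)·t_k = (k*(k + 7)*(k**2 + 15*k + 74)/360)·t_k = k*(k**2 + 15*k + 74)/(30*(k + 4)*(k + 5)*(k + 6)).
s_(k+1) − s_k = 12/(k**4 + 22*k**3 + 179*k**2 + 638*k + 840) = t_k.

s_k = \frac{k \left(k^{2} + 15 k + 74\right)}{30 \left(k + 4\right) \left(k + 5\right) \left(k + 6\right)}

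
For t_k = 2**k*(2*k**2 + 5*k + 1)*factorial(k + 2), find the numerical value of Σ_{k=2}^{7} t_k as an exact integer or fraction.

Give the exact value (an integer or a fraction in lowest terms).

Compute t_(k+1)/t_k: get 2*(2*k**3 + 15*k**2 + 35*k + 24)/(2*k**2 + 5*k + 1).
Factor: A=2*k + 6; B=1; C=k**2 + 5*k/2 + 1/2.
f must satisfy (2*k + 6)·f(k+1) − (1)·f(k) = k**2 + 5*k/2 + 1/2.
Bound: deg f ≤ 1.
Solve for f: f(k) = (k - 1)/2 (degree 1 ≤ 1).
R(k) = B(k−1)·f(k)/C(k) = (k - 1)/(2*k**2 + 5*k + 1); s_k = R·t_k = 2**k*(k - 1)*factorial(k + 2).
Verify: 2**k*(2*k**2 + 5*k + 1)*factorial(k + 2) matches t_k.
Telescoping: Σ = s_(8) − s_(2) = 6502809600 − (96) = 6502809504.

Σ = 6502809504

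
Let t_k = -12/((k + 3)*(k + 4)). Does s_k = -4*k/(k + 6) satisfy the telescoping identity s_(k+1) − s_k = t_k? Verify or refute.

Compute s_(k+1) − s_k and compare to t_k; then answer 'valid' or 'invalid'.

s_(k+1) = 4*(-k - 1)/(k + 7)
s_(k+1) − s_k = -24/(k**2 + 13*k + 42)
(s_(k+1) − s_k) − t_k = 12*(-k**2 - k + 18)/(k**4 + 20*k**3 + 145*k**2 + 450*k + 504)

Invalid: residual 12*(-k**2 - k + 18)/(k**4 + 20*k**3 + 145*k**2 + 450*k + 504) ≠ 0.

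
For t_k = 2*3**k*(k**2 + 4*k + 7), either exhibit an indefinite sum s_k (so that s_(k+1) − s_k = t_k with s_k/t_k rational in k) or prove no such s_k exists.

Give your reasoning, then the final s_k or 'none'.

s_k = 3**k*(k**2 + k + 4)

Step 1: r(k) = 3*(k**2 + 6*k + 12)/(k**2 + 4*k + 7).
Normal form (A,B,C) = (3, 1, k**2 + 4*k + 7).
Set up (3)·f(k+1) − (1)·f(k) − (k**2 + 4*k + 7) = 0.
From deg A=0, deg B=0, deg C=2: d=2.
Solve for f: f(k) = (k**2 + k + 4)/2 (degree 2 ≤ 2).
Then R = B(k−1)f/C = (k**2 + k + 4)/(2*(k**2 + 4*k + 7)), so s_k = R(k)·t_k = 3**k*(k**2 + k + 4).
s_(k+1) − s_k = 2*3**k*(k**2 + 4*k + 7) = t_k.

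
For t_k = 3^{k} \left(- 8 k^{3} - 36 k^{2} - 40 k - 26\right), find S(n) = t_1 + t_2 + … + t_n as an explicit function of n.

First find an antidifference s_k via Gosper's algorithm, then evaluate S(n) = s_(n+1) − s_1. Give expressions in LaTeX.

r(k) = 3*(4*k**3 + 30*k**2 + 68*k + 55)/(4*k**3 + 18*k**2 + 20*k + 13) after simplifying.
Gosper form: A/B · C(k+1)/C(k) with A=3, B=1, C=k**3 + 9*k**2/2 + 5*k + 13/4.
Need (3)·f(k+1) − (1)·f(k) = k**3 + 9*k**2/2 + 5*k + 13/4.
deg f ≤ 3 (via 0,0,3).
A polynomial solution: f(k) = (2*k**3 + k + 2)/4.
Then R = B(k−1)f/C = (2*k**3 + k + 2)/(4*k**3 + 18*k**2 + 20*k + 13), so s_k = R(k)·t_k = -2*3**k*(2*k**3 + k + 2).
Check: Δs_k = 3**k*(4*k**3 - 4*k - 12*(k + 1)**3 - 14). ✓
s_(n+1) = 3**(n + 1)*(-4*n**3 - 12*n**2 - 14*n - 10) and s_(1) = -30, so S(n) = -12*3**n*n**3 - 36*3**n*n**2 - 42*3**n*n - 30*3**n + 30.

S(n) = - 12 \cdot 3^{n} n^{3} - 36 \cdot 3^{n} n^{2} - 42 \cdot 3^{n} n - 30 \cdot 3^{n} + 30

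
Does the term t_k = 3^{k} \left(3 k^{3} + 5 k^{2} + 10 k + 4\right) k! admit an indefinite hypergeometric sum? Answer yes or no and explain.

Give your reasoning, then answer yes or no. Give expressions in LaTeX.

r(k) = 3*(3*k**4 + 17*k**3 + 43*k**2 + 51*k + 22)/(3*k**3 + 5*k**2 + 10*k + 4) after simplifying.
Factor: A=3*k + 3; B=1; C=k**3 + 5*k**2/3 + 10*k/3 + 4/3.
Need (3*k + 3)·f(k+1) − (1)·f(k) = k**3 + 5*k**2/3 + 10*k/3 + 4/3.
deg f ≤ 2 (via 1,0,3).
Match coefficients ⇒ f(k) = (k**2 - k + 2)/3.
Certificate R = B(k−1)f/C = (k**2 - k + 2)/(3*k**3 + 5*k**2 + 10*k + 4) gives s_k = 3**k*(k**2 - k + 2)*factorial(k).
s_(k+1) − s_k = 3**k*(3*k**3 + 5*k**2 + 10*k + 4)*factorial(k) = t_k.

Yes. s_k = 3^{k} \left(k^{2} - k + 2\right) k!.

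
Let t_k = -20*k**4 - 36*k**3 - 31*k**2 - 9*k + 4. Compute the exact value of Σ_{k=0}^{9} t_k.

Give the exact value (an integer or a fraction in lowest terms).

Σ = -388760

r(k) = (20*k**4 + 116*k**3 + 259*k**2 + 259*k + 92)/(20*k**4 + 36*k**3 + 31*k**2 + 9*k - 4) after simplifying.
A = 1, B = 1, C = k**4 + 9*k**3/5 + 31*k**2/20 + 9*k/20 - 1/5.
Solve (1)·f(k+1) − (1)·f(k) = k**4 + 9*k**3/5 + 31*k**2/20 + 9*k/20 - 1/5.
deg f ≤ 5 (via 0,0,4).
Solve for f: f(k) = k*(4*k**4 - k**3 - k**2 - 2*k - 4)/20 (degree 5 ≤ 5).
Certificate R = B(k−1)f/C = k*(4*k**4 - k**3 - k**2 - 2*k - 4)/(20*k**4 + 36*k**3 + 31*k**2 + 9*k - 4) gives s_k = k*(-4*k**4 + k**3 + k**2 + 2*k + 4).
Check: Δs_k = -20*k**4 - 36*k**3 - 31*k**2 - 9*k + 4. ✓
Evaluate s at k=10 and k=0: -388760 and 0; difference -388760.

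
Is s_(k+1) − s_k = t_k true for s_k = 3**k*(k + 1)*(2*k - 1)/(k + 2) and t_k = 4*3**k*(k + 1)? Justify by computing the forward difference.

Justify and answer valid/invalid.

Invalid: residual 3**k*(-4*k**2 - 10*k - 9)/(k**2 + 5*k + 6) ≠ 0.

s_(k+1) = 3**(k + 1)*(k + 2)*(2*k + 1)/(k + 3)
s_(k+1) − s_k = 3**k*(4*k**3 + 20*k**2 + 34*k + 15)/(k**2 + 5*k + 6)
(s_(k+1) − s_k) − t_k = 3**k*(-4*k**2 - 10*k - 9)/(k**2 + 5*k + 6)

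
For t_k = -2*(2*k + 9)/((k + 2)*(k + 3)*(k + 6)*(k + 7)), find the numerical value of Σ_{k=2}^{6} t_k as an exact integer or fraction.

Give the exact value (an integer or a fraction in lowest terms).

r(k) = (k + 2)*(k + 6)*(2*k + 11)/((k + 4)*(k + 8)*(2*k + 9)) after simplifying.
Factor: A=k + 2; B=k + 8; C=k**3 + 27*k**2/2 + 121*k/2 + 90.
f must satisfy (k + 2)·f(k+1) − (k + 7)·f(k) = k**3 + 27*k**2/2 + 121*k/2 + 90.
d = 5 from the (1,1,3) case.
Solve for f: f(k) = k*(k + 3)*(k + 4)*(k + 5)*(k + 8)/24 (degree 5 ≤ 5).
R(k) = B(k−1)·f(k)/C(k) = k*(k + 3)*(k + 7)*(k + 8)/(12*(2*k + 9)); s_k = R·t_k = k*(-k - 8)/(6*(k**2 + 8*k + 12)).
Check: Δs_k = 2*(-2*k - 9)/(k**4 + 18*k**3 + 113*k**2 + 288*k + 252). ✓
Telescoping: Σ = s_(7) − s_(2) = -35/234 − (-5/48) = -85/1872.

Σ = -85/1872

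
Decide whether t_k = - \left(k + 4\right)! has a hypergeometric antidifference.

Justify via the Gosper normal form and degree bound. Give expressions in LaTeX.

No — negative degree bound, so no certificate f.

Ratio r(k) = k + 5.
So A=k + 5 and B=1, with C=1.
Set up (k + 5)·f(k+1) − (1)·f(k) − (1) = 0.
d = -1 from the (1,0,0) case.
deg f ≤ -1 is impossible — no certificate.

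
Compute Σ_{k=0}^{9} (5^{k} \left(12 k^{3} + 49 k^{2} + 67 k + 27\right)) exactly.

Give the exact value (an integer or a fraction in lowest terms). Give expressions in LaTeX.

Step 1: r(k) = 5*(12*k**3 + 85*k**2 + 201*k + 155)/(12*k**3 + 49*k**2 + 67*k + 27).
Factor: A=5; B=1; C=k**3 + 49*k**2/12 + 67*k/12 + 9/4.
Set up (5)·f(k+1) − (1)·f(k) − (k**3 + 49*k**2/12 + 67*k/12 + 9/4) = 0.
d = 3 from the (0,0,3) case.
Solve for f: f(k) = (3*k**3 + k**2 + 3*k - 2)/12 (degree 3 ≤ 3).
Certificate R = B(k−1)f/C = (3*k**3 + k**2 + 3*k - 2)/(12*k**3 + 49*k**2 + 67*k + 27) gives s_k = 5**k*(3*k**3 + k**2 + 3*k - 2).
Δs = 5**k*(12*k**3 + 49*k**2 + 67*k + 27), as required.
Σ_(k=0)^(9) t_k = s_(10) − s_(0) = 30546875000 − (-2) = 30546875002.

Σ = 30546875002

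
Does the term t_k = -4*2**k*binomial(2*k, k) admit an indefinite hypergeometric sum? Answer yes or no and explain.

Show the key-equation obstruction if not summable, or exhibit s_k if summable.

No — negative degree bound, so no certificate f.

The ratio is 4*(2*k + 1)/(k + 1).
Normal form (A,B,C) = (8*k + 4, k + 1, 1).
Set up (8*k + 4)·f(k+1) − (k)·f(k) − (1) = 0.
Bound: deg f ≤ -1.
Negative degree bound (-1): no f exists, t_k not Gosper-summable.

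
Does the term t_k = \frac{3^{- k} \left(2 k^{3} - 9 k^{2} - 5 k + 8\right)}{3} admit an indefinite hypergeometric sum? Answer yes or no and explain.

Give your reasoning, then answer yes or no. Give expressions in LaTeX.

r(k) = (2*k**3 - 3*k**2 - 17*k - 4)/(3*(2*k**3 - 9*k**2 - 5*k + 8)) after simplifying.
Normal form (A,B,C) = (1/3, 1, k**3 - 9*k**2/2 - 5*k/2 + 4).
Solve (1/3)·f(k+1) − (1)·f(k) = k**3 - 9*k**2/2 - 5*k/2 + 4.
Degrees (0,0,3) ⇒ d ≤ 3.
A polynomial solution: f(k) = -3*(k**3 - 3*k**2 - 4*k + 1)/2.
R(k) = B(k−1)·f(k)/C(k) = -3*(k**3 - 3*k**2 - 4*k + 1)/(2*k**3 - 9*k**2 - 5*k + 8); s_k = R·t_k = (-k**3 + 3*k**2 + 4*k - 1)/3**k.
Verify: (2*k**3 - 9*k**2 - 5*k + 8)/(3*3**k) matches t_k.

Yes. s_k = 3^{- k} \left(- k^{3} + 3 k^{2} + 4 k - 1\right).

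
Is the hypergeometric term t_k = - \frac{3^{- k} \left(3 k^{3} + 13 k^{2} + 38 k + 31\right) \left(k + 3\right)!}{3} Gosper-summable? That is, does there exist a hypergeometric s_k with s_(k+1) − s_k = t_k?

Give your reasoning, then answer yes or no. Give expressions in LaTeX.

Compute t_(k+1)/t_k: get (3*k**4 + 34*k**3 + 161*k**2 + 377*k + 340)/(3*(3*k**3 + 13*k**2 + 38*k + 31)).
Take A(k)=k/3 + 4/3, B(k)=1, C(k)=k**3 + 13*k**2/3 + 38*k/3 + 31/3.
f must satisfy (k/3 + 4/3)·f(k+1) − (1)·f(k) = k**3 + 13*k**2/3 + 38*k/3 + 31/3.
d = 2 from the (1,0,3) case.
A polynomial solution: f(k) = 3*k**2 + 4*k + 3.
Certificate R = B(k−1)f/C = 3*(3*k**2 + 4*k + 3)/(3*k**3 + 13*k**2 + 38*k + 31) gives s_k = -(3*k**2 + 4*k + 3)*factorial(k + 3)/3**k.
Verify: -(3*k**3 + 13*k**2 + 38*k + 31)*factorial(k + 3)/(3*3**k) matches t_k.

Yes. s_k = - 3^{- k} \left(3 k^{2} + 4 k + 3\right) \left(k + 3\right)!.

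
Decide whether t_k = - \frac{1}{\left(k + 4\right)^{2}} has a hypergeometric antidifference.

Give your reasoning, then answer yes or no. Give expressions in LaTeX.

No — t_k has no hypergeometric antidifference.

Step 1: r(k) = (k + 4)**2/(k + 5)**2.
Normal form (A,B,C) = (k**2 + 8*k + 16, k**2 + 10*k + 25, 1).
Solve (k**2 + 8*k + 16)·f(k+1) − (k**2 + 8*k + 16)·f(k) = 1.
Bound: deg f ≤ 0.
Generic f = c0 gives residual -1; -1 = 0 cannot hold, so t_k is not Gosper-summable.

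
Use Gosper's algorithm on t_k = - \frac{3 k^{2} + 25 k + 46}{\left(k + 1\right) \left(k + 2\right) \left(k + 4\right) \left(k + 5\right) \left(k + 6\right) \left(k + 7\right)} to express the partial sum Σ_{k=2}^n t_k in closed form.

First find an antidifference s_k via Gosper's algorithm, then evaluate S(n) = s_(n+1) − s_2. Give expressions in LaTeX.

The ratio is (k + 1)*(k + 4)*(25*k + 3*(k + 1)**2 + 71)/((k + 3)*(k + 8)*(3*k**2 + 25*k + 46)).
Normal form (A,B,C) = (k + 1, k + 8, k**3 + 34*k**2/3 + 121*k/3 + 46).
Key eq: (k + 1)·f(k+1) = (k + 7)·f(k) + (k**3 + 34*k**2/3 + 121*k/3 + 46).
From deg A=1, deg B=1, deg C=3: d=6.
A polynomial solution: f(k) = k*(k + 2)*(k + 3)*(k + 5)*(k**2 + 11*k + 34)/72.
Then R = B(k−1)f/C = k*(k + 2)*(k + 5)*(k + 7)*(k**2 + 11*k + 34)/(24*(3*k**2 + 25*k + 46)), so s_k = R(k)·t_k = k*(-k**2 - 11*k - 34)/(24*(k**3 + 11*k**2 + 34*k + 24)).
Check: Δs_k = (-3*k**2 - 25*k - 46)/(k**6 + 25*k**5 + 247*k**4 + 1219*k**3 + 3112*k**2 + 3796*k + 1680). ✓
Telescope: S(n) = s_(n+1) − s_(2) = (-n**3 - 14*n**2 - 59*n - 46)/(24*(n**3 + 14*n**2 + 59*n + 70)) − (-5/144) = (-n**3 - 14*n**2 - 59*n + 74)/(144*(n**3 + 14*n**2 + 59*n + 70)).

S(n) = \frac{- n^{3} - 14 n^{2} - 59 n + 74}{144 \left(n^{3} + 14 n^{2} + 59 n + 70\right)}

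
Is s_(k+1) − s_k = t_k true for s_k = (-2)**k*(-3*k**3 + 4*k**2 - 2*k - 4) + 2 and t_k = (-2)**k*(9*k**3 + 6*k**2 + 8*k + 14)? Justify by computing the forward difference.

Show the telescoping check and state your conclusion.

s_(k+1) = 2*(-2)**k*(2*k + 3*(k + 1)**3 - 4*(k + 1)**2 + 6) + 2
s_(k+1) − s_k = (-2)**k*(9*k**3 + 6*k**2 + 8*k + 14)
(s_(k+1) − s_k) − t_k = 0

Valid — Δs_k = t_k.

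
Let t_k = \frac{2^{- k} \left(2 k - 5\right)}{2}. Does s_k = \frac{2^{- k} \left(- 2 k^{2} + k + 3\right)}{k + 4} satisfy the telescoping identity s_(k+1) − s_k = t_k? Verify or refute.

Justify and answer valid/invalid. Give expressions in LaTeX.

Invalid: residual \frac{3 \cdot 2^{- k} \left(- 2 k^{2} - 7 k + 26\right)}{2 \left(k^{2} + 9 k + 20\right)} ≠ 0.

s_(k+1) = (k - 2*(k + 1)**2 + 4)/(2*2**k*(k + 5))
s_(k+1) − s_k = (2*k**3 + 7*k**2 - 26*k - 22)/(2*2**k*(k**2 + 9*k + 20))
(s_(k+1) − s_k) − t_k = 3*(-2*k**2 - 7*k + 26)/(2*2**k*(k**2 + 9*k + 20))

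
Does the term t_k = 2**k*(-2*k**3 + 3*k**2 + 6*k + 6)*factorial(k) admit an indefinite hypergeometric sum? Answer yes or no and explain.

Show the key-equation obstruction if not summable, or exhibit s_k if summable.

Compute t_(k+1)/t_k: get 2*(2*k**4 + 5*k**3 - 3*k**2 - 19*k - 13)/(2*k**3 - 3*k**2 - 6*k - 6).
So A=2*k + 2 and B=1, with C=k**3 - 3*k**2/2 - 3*k - 3.
Key eq: (2*k + 2)·f(k+1) = (1)·f(k) + (k**3 - 3*k**2/2 - 3*k - 3).
d = 2 from the (1,0,3) case.
A polynomial solution: f(k) = k*(k - 4)/2.
Get s_k = R·t_k = -2**k*k*(k - 4)*factorial(k) with R(k) = B(k−1)f(k)/C(k) = k*(k - 4)/(2*k**3 - 3*k**2 - 6*k - 6).
Verify: 2**k*(-2*k**3 + 3*k**2 + 6*k + 6)*factorial(k) matches t_k.

Yes. s_k = -2**k*k*(k - 4)*factorial(k).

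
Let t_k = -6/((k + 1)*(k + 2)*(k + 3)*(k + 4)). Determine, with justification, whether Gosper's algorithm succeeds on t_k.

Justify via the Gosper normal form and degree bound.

Yes. s_k = k*(-k**2 - 6*k - 11)/(3*(k + 1)*(k + 2)*(k + 3)).

Compute t_(k+1)/t_k: get (k + 1)/(k + 5).
Factor: A=k + 1; B=k + 5; C=1.
f must satisfy (k + 1)·f(k+1) − (k + 4)·f(k) = 1.
Bound: deg f ≤ 3.
Coefficient equations give f(k) = k*(k**2 + 6*k + 11)/18.
So s_k = (B(k−1)f/C)·t_k = (k*(k + 4)*(k**2 + 6*k + 11)/18)·t_k = k*(-k**2 - 6*k - 11)/(3*(k + 1)*(k + 2)*(k + 3)).
s_(k+1) − s_k = -6/(k**4 + 10*k**3 + 35*k**2 + 50*k + 24) = t_k.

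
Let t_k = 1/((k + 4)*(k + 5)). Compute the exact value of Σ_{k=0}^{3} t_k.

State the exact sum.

Σ = 1/8

Ratio r(k) = (k + 4)/(k + 6).
Factor: A=k + 4; B=k + 6; C=1.
Key eq: (k + 4)·f(k+1) = (k + 5)·f(k) + (1).
Degrees (1,1,0) ⇒ d ≤ 1.
Coefficient equations give f(k) = k/4.
Get s_k = R·t_k = k/(4*(k + 4)) with R(k) = B(k−1)f(k)/C(k) = k*(k + 5)/4.
Δs = 1/(k**2 + 9*k + 20), as required.
Evaluate s at k=4 and k=0: 1/8 and 0; difference 1/8.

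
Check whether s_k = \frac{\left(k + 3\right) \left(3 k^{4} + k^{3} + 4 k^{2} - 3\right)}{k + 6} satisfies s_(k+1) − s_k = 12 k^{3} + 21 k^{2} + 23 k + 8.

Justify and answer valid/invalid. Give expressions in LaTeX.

s_(k+1) = (k + 4)*(3*(k + 1)**4 + (k + 1)**3 + 4*(k + 1)**2 - 3)/(k + 7)
s_(k+1) − s_k = (12*k**5 + 150*k**4 + 524*k**3 + 754*k**2 + 632*k + 183)/(k**2 + 13*k + 42)
(s_(k+1) − s_k) − t_k = 3*(-9*k**4 - 92*k**3 - 145*k**2 - 146*k - 51)/(k**2 + 13*k + 42)

Invalid: residual \frac{3 \left(- 9 k^{4} - 92 k^{3} - 145 k^{2} - 146 k - 51\right)}{k^{2} + 13 k + 42} ≠ 0.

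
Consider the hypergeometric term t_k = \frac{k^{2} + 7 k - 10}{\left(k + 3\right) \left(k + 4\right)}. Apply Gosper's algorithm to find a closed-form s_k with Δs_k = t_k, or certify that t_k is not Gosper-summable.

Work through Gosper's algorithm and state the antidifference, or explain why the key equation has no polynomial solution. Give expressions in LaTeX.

r(k) = (k + 3)*(7*k + (k + 1)**2 - 3)/((k + 5)*(k**2 + 7*k - 10)) after simplifying.
A = k + 3, B = k + 5, C = k**2 + 7*k - 10.
f must satisfy (k + 3)·f(k+1) − (k + 4)·f(k) = k**2 + 7*k - 10.
d = 2 from the (1,1,2) case.
A polynomial solution: f(k) = k*(3*k - 13)/3.
Get s_k = R·t_k = k*(3*k - 13)/(3*(k + 3)) with R(k) = B(k−1)f(k)/C(k) = k*(k + 4)*(3*k - 13)/(3*(k**2 + 7*k - 10)).
s_(k+1) − s_k = (k**2 + 7*k - 10)/(k**2 + 7*k + 12) = t_k.

s_k = \frac{k \left(3 k - 13\right)}{3 \left(k + 3\right)}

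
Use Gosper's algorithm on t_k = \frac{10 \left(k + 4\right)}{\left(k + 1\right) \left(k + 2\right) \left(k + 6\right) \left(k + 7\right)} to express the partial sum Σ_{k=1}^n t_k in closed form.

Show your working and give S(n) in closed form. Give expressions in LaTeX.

Ratio r(k) = (k + 1)*(k + 5)*(k + 6)/((k + 3)*(k + 4)*(k + 8)).
Gosper form: A/B · C(k+1)/C(k) with A=k + 1, B=k + 8, C=k**4 + 16*k**3 + 95*k**2 + 248*k + 240.
f must satisfy (k + 1)·f(k+1) − (k + 7)·f(k) = k**4 + 16*k**3 + 95*k**2 + 248*k + 240.
deg f ≤ 6 (via 1,1,4).
Solving with deg f ≤ 6: f(k) = k*(k + 2)*(k + 3)*(k + 4)*(k + 5)*(k + 7)/12.
Certificate R = B(k−1)f/C = k*(k + 2)*(k + 7)**2/(12*(k + 4)) gives s_k = 5*k*(k + 7)/(6*(k**2 + 7*k + 6)).
s_(k+1) − s_k = 10*(k + 4)/(k**4 + 16*k**3 + 83*k**2 + 152*k + 84) = t_k.
Telescope: S(n) = s_(n+1) − s_(1) = 5*(n**2 + 9*n + 8)/(6*(n**2 + 9*n + 14)) − (10/21) = 5*n*(n + 9)/(14*(n**2 + 9*n + 14)).

S(n) = \frac{5 n \left(n + 9\right)}{14 \left(n^{2} + 9 n + 14\right)}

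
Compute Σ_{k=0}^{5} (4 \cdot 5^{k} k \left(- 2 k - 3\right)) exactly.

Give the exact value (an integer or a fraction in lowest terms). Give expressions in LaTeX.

The ratio is 5*(k + 1)*(2*k + 5)/(k*(2*k + 3)).
So A=5 and B=1, with C=k**2 + 3*k/2.
Key eq: (5)·f(k+1) = (1)·f(k) + (k**2 + 3*k/2).
deg f ≤ 2 (via 0,0,2).
A polynomial solution: f(k) = k*(k - 1)/4.
R(k) = B(k−1)·f(k)/C(k) = (k - 1)/(2*(2*k + 3)); s_k = R·t_k = 2*5**k*k*(1 - k).
s_(k+1) − s_k = 4*5**k*k*(-2*k - 3) = t_k.
Σ_(k=0)^(5) t_k = s_(6) − s_(0) = -937500 − (0) = -937500.

Σ = -937500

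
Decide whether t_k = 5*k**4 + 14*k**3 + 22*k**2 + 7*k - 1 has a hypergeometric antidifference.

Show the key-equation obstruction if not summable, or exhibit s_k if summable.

Yes. s_k = k*(k**4 + k**3 + 2*k**2 - 4*k - 1).

Compute t_(k+1)/t_k: get (5*k**4 + 34*k**3 + 94*k**2 + 113*k + 47)/(5*k**4 + 14*k**3 + 22*k**2 + 7*k - 1).
Normal form (A,B,C) = (1, 1, k**4 + 14*k**3/5 + 22*k**2/5 + 7*k/5 - 1/5).
f must satisfy (1)·f(k+1) − (1)·f(k) = k**4 + 14*k**3/5 + 22*k**2/5 + 7*k/5 - 1/5.
Degrees (0,0,4) ⇒ d ≤ 5.
Match coefficients ⇒ f(k) = k*(k**4 + k**3 + 2*k**2 - 4*k - 1)/5.
Certificate R = B(k−1)f/C = k*(k**4 + k**3 + 2*k**2 - 4*k - 1)/(5*k**4 + 14*k**3 + 22*k**2 + 7*k - 1) gives s_k = k*(k**4 + k**3 + 2*k**2 - 4*k - 1).
Δs = 5*k**4 + 14*k**3 + 22*k**2 + 7*k - 1, as required.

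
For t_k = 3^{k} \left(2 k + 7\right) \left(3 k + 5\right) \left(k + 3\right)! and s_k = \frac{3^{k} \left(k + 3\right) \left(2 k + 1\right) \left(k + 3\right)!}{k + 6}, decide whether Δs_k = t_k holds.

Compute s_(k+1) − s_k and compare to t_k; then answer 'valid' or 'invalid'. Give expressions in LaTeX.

Invalid: residual - \frac{3^{k + 1} \left(6 k^{3} + 67 k^{2} + 219 k + 209\right) \left(k + 3\right)!}{\left(k + 6\right) \left(k + 7\right)} ≠ 0.

s_(k+1) = 3**(k + 1)*(k + 4)*(2*k + 3)*factorial(k + 4)/(k + 7)
s_(k+1) − s_k = 3**k*(6*k**4 + 91*k**3 + 489*k**2 + 1100*k + 843)*factorial(k + 3)/((k + 6)*(k + 7))
(s_(k+1) − s_k) − t_k = -3**(k + 1)*(6*k**3 + 67*k**2 + 219*k + 209)*factorial(k + 3)/((k + 6)*(k + 7))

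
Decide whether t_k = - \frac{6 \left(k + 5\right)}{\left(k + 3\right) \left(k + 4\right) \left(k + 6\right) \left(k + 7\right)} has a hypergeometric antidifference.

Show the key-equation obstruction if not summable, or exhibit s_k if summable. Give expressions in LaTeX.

Yes. s_k = \frac{k \left(- k - 9\right)}{6 \left(k^{2} + 9 k + 18\right)}.

Ratio r(k) = (k + 3)*(k + 6)**2/((k + 5)**2*(k + 8)).
A = k + 3, B = k + 8, C = k**2 + 10*k + 25.
f must satisfy (k + 3)·f(k+1) − (k + 7)·f(k) = k**2 + 10*k + 25.
Bound: deg f ≤ 4.
A polynomial solution: f(k) = k*(k + 4)*(k + 5)*(k + 9)/36.
So s_k = (B(k−1)f/C)·t_k = (k*(k + 4)*(k + 7)*(k + 9)/(36*(k + 5)))·t_k = k*(-k - 9)/(6*(k**2 + 9*k + 18)).
s_(k+1) − s_k = 6*(-k - 5)/(k**4 + 20*k**3 + 145*k**2 + 450*k + 504) = t_k.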